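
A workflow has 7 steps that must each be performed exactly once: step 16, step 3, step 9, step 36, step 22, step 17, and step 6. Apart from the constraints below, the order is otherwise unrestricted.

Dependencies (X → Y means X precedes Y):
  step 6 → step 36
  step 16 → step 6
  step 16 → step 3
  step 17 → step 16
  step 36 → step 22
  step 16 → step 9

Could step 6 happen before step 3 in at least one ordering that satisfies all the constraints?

Yes

No chain of constraints runs from step 3 to step 6, so step 3 is not required to come first.
That means at least one valid schedule has step 6 before step 3.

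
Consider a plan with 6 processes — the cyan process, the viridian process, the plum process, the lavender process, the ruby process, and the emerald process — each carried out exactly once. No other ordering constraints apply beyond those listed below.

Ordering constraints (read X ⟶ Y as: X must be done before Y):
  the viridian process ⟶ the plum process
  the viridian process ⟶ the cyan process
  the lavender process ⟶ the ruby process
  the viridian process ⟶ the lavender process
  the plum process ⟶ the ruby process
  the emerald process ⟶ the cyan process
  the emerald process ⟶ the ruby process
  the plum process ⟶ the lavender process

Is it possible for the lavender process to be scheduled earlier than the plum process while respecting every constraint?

No

There is a dependency chain the plum process → the lavender process, so the lavender process always comes after the plum process.
So no valid ordering can have the lavender process before the plum process.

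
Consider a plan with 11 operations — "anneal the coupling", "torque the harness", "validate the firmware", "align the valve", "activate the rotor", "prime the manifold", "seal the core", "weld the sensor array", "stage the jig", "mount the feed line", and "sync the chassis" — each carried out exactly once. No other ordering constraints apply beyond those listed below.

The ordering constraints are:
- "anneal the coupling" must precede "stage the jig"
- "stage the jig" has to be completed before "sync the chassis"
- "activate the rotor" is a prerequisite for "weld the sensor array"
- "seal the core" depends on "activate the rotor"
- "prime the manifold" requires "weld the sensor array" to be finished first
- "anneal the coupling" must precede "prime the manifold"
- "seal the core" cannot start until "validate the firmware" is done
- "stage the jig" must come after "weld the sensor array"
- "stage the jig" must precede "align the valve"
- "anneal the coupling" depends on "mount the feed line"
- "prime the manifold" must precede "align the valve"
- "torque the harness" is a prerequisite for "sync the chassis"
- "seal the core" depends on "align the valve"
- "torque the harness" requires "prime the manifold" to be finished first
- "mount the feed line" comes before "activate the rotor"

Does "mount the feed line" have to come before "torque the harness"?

Following the dependencies: "mount the feed line" → "anneal the coupling" → "prime the manifold" → "torque the harness".
So "mount the feed line" must precede "torque the harness" in any valid ordering.

Yes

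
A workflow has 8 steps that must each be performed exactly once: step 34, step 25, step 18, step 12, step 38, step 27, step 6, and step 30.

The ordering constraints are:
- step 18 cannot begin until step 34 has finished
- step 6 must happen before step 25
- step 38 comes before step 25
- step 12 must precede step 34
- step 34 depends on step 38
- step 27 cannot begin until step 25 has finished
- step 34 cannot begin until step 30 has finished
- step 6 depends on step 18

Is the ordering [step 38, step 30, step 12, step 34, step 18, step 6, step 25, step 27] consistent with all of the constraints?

Checking each listed constraint against this order: for instance, step 38 is in position 1 and step 25 in position 7, so that constraint holds — and the remaining constraints check out the same way.

Yes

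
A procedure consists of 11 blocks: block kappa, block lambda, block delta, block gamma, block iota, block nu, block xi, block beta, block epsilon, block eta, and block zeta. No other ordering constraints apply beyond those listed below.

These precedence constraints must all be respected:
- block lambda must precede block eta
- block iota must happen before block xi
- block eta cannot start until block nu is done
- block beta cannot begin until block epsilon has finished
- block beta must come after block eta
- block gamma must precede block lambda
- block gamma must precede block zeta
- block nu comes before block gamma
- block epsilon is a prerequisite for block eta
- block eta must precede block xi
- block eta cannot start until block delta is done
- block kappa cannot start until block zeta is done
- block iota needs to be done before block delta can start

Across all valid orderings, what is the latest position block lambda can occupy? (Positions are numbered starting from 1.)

8

The blocks that are forced after block lambda, directly or by a chain of constraints, are block xi, block beta, block eta. That's 3 blocks.
With 3 mandatory successors out of 11 blocks total, the latest slot for block lambda is 11−3 = 8, and it's reachable by doing all non-successors before block lambda.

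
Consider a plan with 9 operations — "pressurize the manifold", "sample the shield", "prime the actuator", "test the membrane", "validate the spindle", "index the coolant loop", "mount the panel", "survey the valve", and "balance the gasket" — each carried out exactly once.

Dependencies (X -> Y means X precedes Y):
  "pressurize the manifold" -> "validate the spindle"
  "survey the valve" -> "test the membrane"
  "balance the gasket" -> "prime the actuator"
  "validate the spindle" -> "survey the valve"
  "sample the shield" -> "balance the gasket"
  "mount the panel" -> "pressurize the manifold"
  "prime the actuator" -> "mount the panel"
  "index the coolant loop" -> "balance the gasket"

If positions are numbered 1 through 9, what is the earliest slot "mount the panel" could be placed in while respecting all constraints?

5

Every operation that must precede "mount the panel" has to come before it. Tracing all chains that end at "mount the panel", those operations are: "sample the shield", "prime the actuator", "index the coolant loop", "balance the gasket" — 4 in total.
With 4 mandatory predecessors, the earliest "mount the panel" can sit is position 4+1 = 5, and placing just those 4 first achieves it.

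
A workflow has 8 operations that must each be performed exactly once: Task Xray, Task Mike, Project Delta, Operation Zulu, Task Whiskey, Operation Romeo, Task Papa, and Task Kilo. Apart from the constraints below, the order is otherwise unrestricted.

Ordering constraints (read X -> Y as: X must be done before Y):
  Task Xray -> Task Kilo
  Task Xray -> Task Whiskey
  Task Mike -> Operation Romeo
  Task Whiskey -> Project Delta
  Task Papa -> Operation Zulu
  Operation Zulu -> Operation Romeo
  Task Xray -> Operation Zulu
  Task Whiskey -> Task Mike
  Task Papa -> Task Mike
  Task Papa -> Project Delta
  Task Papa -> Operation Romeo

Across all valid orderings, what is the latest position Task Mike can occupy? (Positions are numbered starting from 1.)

Following the constraints forward from Task Mike, its only required successor is Operation Romeo.
So at least 1 operation follows Task Mike, putting Task Mike no later than position 7. That position is achievable by scheduling everything else first.

7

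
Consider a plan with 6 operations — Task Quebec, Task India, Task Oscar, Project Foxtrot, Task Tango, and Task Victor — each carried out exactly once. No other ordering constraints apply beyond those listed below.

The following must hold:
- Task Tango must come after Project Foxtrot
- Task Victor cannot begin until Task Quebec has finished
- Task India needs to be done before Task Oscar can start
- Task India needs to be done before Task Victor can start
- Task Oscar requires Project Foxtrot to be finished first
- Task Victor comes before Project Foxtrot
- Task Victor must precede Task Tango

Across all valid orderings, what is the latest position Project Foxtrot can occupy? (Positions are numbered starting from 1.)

The operations that are forced after Project Foxtrot, directly or by a chain of constraints, are Task Oscar, Task Tango. That's 2 operations.
So at least 2 operations follow Project Foxtrot, putting Project Foxtrot no later than position 4. That position is achievable by scheduling everything else first.

4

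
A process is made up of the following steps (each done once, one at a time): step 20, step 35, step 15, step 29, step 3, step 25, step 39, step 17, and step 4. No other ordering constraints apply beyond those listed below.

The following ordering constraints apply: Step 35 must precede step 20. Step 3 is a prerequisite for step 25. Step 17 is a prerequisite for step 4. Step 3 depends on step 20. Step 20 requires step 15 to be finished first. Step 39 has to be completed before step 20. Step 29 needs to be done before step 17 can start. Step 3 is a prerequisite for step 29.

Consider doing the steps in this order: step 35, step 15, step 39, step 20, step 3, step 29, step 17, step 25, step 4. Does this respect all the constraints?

Yes

Every stated constraint is respected: step 3 sits at position 5, ahead of step 25 at position 8, and each of the other listed pairs likewise has the predecessor earlier in the sequence.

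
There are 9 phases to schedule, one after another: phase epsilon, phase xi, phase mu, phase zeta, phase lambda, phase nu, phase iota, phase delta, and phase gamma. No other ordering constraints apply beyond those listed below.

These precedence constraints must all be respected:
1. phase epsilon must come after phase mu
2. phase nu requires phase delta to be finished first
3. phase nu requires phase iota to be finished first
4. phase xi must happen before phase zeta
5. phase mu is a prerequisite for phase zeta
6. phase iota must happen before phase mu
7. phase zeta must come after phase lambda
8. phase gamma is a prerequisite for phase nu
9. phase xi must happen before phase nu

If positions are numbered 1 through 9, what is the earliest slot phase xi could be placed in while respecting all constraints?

No constraint forces any other phase before phase xi, so it can be placed first.

1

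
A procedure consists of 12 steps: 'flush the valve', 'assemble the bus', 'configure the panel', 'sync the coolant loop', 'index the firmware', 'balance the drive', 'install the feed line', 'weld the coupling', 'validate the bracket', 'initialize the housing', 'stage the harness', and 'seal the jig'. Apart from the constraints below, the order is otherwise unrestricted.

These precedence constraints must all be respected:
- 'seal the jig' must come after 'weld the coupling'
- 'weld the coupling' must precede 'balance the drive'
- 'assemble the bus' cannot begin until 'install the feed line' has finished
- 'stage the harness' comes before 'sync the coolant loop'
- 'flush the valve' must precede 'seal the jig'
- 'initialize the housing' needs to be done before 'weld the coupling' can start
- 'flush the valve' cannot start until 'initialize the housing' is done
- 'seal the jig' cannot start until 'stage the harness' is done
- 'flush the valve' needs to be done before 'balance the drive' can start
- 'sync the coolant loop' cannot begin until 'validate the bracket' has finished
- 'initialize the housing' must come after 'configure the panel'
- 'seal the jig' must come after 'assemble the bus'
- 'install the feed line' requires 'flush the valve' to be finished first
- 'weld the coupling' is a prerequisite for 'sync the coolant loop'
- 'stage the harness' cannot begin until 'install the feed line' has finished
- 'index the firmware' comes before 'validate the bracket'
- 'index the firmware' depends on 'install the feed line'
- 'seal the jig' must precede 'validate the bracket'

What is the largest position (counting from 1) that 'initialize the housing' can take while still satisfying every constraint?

Every step that must follow 'initialize the housing' has to come after it. Tracing all chains starting from 'initialize the housing', those steps are: 'flush the valve', 'assemble the bus', 'sync the coolant loop', 'index the firmware', 'balance the drive', 'install the feed line', 'weld the coupling', 'validate the bracket', 'stage the harness', 'seal the jig' — 10 in total.
With 10 mandatory successors out of 12 steps total, the latest slot for 'initialize the housing' is 12−10 = 2, and it's reachable by doing all non-successors before 'initialize the housing'.

2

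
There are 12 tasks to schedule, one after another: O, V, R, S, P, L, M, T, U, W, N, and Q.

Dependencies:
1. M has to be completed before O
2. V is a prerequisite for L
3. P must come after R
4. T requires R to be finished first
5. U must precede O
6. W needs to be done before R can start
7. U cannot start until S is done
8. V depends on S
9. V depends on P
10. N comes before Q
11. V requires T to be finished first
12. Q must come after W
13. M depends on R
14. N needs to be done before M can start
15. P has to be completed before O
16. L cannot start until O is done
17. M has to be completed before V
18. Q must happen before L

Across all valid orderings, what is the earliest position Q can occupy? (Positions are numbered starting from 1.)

Working backwards through the constraints from Q, its full set of required predecessors is W, N — 2 of them.
With 2 mandatory predecessors, the earliest Q can sit is position 2+1 = 3, and placing just those 2 first achieves it.

3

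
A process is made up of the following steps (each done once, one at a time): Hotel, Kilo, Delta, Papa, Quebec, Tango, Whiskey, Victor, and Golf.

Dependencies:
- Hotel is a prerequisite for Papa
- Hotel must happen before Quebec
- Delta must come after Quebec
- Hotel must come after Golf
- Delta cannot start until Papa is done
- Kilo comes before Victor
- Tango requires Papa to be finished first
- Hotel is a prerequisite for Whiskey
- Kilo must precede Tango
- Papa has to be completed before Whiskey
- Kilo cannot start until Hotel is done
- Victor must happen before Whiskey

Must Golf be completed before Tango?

Yes

Following the dependencies: Golf → Hotel → Kilo → Tango.
That forces Golf before Tango in every valid schedule.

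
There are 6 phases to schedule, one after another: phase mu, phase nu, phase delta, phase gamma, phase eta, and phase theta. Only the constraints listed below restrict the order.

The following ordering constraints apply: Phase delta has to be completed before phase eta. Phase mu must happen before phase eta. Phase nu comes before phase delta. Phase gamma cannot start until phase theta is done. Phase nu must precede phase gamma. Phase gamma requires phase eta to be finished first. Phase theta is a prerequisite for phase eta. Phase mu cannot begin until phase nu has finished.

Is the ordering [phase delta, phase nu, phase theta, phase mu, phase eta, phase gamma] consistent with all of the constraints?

No

The sequence places phase delta ahead of phase nu.
But one of the constraints requires phase nu before phase delta, so this ordering violates it.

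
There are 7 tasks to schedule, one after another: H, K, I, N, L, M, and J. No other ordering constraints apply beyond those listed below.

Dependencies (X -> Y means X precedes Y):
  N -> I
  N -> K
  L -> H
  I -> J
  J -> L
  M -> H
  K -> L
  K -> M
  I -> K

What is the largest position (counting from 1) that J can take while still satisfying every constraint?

5

Following every chain forward from J, the tasks that must come later are H, L — 2 of them.
With 2 mandatory successors out of 7 tasks total, the latest slot for J is 7−2 = 5, and it's reachable by doing all non-successors before J.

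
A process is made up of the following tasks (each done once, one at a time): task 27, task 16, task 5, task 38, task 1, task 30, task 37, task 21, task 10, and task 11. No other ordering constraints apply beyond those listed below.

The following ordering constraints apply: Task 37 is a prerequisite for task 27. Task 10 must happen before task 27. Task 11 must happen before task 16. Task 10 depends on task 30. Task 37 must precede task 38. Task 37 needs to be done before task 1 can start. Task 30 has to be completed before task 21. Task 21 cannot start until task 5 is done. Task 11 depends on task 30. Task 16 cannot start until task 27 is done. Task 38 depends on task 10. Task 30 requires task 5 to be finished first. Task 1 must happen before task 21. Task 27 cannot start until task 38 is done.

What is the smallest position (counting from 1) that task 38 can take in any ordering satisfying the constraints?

The tasks that are forced before task 38, directly or transitively, are task 5, task 30, task 37, task 10. That's 4 tasks.
With 4 mandatory predecessors, the earliest task 38 can sit is position 4+1 = 5, and placing just those 4 first achieves it.

5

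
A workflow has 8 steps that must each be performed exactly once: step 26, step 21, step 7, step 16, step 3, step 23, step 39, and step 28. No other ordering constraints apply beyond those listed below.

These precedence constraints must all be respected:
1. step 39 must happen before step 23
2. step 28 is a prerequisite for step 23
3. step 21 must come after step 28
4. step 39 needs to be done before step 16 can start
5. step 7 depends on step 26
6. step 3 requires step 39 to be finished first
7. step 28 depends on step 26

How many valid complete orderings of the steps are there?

826

The steps with no prerequisites are step 26, step 39; any of them can be placed first.
Counting all ways to extend the partial order to a total order gives 826.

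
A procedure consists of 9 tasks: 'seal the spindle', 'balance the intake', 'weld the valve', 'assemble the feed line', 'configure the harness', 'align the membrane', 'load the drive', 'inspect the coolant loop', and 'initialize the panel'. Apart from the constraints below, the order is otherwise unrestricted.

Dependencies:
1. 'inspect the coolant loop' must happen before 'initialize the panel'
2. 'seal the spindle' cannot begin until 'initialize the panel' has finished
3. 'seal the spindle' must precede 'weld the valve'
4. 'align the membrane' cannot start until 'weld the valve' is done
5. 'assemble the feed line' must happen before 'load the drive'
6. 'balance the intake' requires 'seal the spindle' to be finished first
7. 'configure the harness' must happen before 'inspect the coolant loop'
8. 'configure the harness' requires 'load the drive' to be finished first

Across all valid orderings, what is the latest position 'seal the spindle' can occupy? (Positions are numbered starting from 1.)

Every task that must follow 'seal the spindle' has to come after it. Tracing all chains starting from 'seal the spindle', those tasks are: 'balance the intake', 'weld the valve', 'align the membrane' — 3 in total.
With 3 mandatory successors out of 9 tasks total, the latest slot for 'seal the spindle' is 9−3 = 6, and it's reachable by doing all non-successors before 'seal the spindle'.

6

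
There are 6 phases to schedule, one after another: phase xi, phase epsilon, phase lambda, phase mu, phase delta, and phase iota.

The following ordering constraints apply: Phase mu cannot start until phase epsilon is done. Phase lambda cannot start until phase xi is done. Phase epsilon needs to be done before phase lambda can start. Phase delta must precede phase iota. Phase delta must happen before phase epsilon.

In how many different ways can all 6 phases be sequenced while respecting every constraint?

33

2 phases have no prerequisites (phase xi, phase delta), so any of them could come first.
Systematically extending each partial ordering one phase at a time and counting, there are 33 complete orderings.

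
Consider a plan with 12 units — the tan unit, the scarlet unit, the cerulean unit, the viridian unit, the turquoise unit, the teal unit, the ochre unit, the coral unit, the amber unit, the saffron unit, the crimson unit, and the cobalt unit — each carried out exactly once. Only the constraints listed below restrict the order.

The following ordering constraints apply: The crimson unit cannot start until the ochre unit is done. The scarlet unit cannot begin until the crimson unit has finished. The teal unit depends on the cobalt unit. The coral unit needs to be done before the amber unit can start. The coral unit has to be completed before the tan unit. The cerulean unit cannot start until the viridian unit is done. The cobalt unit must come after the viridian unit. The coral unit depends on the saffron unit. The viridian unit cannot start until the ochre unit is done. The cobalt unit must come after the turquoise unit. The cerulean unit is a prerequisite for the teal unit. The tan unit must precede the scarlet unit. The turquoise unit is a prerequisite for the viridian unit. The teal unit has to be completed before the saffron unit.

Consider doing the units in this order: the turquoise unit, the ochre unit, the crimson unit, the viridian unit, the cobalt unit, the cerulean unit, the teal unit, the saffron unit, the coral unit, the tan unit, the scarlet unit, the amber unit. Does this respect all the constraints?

Going through the constraints one by one, each required predecessor appears earlier in the sequence than its dependent — e.g. the crimson unit (position 3) is before the scarlet unit (position 11), as required.

Yes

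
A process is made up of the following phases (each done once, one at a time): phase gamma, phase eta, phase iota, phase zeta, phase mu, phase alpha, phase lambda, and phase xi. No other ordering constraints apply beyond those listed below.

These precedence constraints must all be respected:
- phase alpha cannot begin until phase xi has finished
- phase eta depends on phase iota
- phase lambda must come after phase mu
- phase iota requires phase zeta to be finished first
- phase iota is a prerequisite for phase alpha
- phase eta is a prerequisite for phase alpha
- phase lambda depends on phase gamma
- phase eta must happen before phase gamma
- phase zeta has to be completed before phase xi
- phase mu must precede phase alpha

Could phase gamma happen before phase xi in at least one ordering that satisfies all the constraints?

Nothing in the constraints forces phase xi before phase gamma — there is no chain from phase xi to phase gamma.
That means at least one valid schedule has phase gamma before phase xi.

Yes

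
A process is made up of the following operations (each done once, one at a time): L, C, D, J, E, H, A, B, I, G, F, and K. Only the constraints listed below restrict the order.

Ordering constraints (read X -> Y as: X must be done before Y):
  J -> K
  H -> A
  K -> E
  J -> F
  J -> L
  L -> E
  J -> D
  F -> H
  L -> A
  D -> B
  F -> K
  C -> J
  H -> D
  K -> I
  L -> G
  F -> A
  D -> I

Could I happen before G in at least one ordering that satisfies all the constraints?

Nothing in the constraints forces G before I — there is no chain from G to I.
So a valid ordering placing I earlier than G exists.

Yes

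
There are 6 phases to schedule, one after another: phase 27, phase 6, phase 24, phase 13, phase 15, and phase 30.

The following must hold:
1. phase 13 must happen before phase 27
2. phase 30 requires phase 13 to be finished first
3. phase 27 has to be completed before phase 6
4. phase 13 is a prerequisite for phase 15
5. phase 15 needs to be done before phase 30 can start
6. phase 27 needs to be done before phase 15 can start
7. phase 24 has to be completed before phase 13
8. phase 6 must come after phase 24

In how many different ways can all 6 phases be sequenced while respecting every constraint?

Phase 24 is the only phase with nothing required before it, so every ordering starts there.
Systematically extending each partial ordering one phase at a time and counting, there are 3 complete orderings.

3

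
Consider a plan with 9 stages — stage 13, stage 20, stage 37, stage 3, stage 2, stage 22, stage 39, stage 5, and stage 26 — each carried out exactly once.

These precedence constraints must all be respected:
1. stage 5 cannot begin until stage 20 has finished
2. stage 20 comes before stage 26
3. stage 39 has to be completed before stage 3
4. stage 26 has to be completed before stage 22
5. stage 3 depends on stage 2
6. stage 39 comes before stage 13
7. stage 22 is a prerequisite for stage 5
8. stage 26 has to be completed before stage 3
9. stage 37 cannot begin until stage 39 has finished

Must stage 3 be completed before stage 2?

No

In fact the dependencies run the other way: stage 2 → stage 3.
So stage 3 never precedes stage 2.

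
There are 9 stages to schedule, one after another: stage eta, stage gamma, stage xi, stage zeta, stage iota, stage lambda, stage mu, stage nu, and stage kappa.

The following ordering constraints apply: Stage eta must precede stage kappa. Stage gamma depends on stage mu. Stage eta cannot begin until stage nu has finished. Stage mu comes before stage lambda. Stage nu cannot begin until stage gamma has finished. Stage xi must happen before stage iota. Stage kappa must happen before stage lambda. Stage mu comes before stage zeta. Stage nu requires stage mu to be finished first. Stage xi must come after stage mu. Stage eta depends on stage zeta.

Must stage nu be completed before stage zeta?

No

Nothing in the constraints links stage nu and stage zeta; they are unordered relative to each other.
So stage nu can come before stage zeta or after — it is not forced.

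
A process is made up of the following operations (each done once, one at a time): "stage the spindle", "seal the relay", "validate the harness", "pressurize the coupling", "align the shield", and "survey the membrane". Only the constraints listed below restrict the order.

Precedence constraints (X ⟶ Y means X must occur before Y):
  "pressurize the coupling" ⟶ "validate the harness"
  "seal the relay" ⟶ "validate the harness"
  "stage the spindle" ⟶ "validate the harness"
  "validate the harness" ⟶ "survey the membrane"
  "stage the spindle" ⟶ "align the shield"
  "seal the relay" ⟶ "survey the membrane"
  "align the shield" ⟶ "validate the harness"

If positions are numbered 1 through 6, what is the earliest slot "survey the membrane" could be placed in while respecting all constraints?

6

Every operation that must precede "survey the membrane" has to come before it. Tracing all chains that end at "survey the membrane", those operations are: "stage the spindle", "seal the relay", "validate the harness", "pressurize the coupling", "align the shield" — 5 in total.
So at minimum 5 operations come before "survey the membrane", putting "survey the membrane" no earlier than position 6. That position is achievable by scheduling exactly those predecessors first.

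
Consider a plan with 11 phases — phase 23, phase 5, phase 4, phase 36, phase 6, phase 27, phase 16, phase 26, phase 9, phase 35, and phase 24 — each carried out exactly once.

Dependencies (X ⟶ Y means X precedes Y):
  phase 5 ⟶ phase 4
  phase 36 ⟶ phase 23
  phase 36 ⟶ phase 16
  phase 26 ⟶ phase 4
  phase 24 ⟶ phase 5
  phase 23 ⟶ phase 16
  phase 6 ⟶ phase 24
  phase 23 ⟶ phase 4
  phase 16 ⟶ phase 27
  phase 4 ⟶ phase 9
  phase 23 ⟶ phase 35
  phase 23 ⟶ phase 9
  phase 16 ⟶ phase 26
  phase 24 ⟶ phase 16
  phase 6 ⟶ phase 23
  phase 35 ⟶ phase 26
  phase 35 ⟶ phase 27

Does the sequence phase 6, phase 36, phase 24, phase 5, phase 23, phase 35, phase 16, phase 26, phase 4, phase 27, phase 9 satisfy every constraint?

Yes

Every stated constraint is respected: phase 23 sits at position 5, ahead of phase 9 at position 11, and each of the other listed pairs likewise has the predecessor earlier in the sequence.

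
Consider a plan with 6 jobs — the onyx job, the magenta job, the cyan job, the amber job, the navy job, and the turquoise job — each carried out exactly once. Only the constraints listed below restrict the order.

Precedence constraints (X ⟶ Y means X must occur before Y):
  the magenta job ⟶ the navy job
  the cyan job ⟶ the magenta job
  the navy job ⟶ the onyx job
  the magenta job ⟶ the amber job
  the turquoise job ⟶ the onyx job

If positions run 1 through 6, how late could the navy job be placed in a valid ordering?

Following the constraints forward from the navy job, its only required successor is the onyx job.
With 1 mandatory successor out of 6 jobs total, the latest slot for the navy job is 6−1 = 5, and it's reachable by doing all non-successors before the navy job.

5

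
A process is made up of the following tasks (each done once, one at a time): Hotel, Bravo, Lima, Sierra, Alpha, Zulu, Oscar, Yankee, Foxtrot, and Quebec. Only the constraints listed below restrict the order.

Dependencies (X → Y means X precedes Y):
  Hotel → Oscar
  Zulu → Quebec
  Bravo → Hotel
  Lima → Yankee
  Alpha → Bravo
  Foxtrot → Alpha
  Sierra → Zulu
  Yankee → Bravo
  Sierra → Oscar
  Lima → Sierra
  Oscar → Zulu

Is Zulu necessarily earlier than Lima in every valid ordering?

The constraints actually force Lima before Zulu (via Lima → Sierra → Zulu), not the other way around.
So Zulu never precedes Lima.

No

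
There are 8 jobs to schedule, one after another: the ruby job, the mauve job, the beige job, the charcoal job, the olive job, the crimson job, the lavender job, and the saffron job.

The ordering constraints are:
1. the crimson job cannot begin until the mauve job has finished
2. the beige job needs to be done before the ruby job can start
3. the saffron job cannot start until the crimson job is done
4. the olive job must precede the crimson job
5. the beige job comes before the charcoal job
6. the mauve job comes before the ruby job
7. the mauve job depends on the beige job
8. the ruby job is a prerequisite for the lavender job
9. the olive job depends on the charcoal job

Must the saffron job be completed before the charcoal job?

There is a chain the charcoal job → the olive job → the crimson job → the saffron job, which puts the charcoal job before the saffron job.
So the saffron job never precedes the charcoal job.

No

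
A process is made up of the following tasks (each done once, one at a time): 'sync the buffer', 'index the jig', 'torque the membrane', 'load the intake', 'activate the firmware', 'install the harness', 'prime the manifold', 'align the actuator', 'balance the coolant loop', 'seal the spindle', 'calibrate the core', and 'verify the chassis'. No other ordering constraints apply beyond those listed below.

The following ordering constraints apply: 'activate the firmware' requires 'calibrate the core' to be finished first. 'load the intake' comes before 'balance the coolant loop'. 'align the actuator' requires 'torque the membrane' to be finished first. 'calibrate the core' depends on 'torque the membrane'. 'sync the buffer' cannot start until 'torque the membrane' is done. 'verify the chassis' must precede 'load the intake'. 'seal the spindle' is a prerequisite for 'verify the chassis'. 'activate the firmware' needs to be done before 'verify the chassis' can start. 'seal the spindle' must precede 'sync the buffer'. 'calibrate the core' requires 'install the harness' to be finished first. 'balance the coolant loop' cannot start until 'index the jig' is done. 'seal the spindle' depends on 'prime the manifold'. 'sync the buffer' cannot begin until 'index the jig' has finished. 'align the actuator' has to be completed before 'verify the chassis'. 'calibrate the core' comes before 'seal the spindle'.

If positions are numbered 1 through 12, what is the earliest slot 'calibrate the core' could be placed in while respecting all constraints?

Working backwards through the constraints from 'calibrate the core', its full set of required predecessors is 'torque the membrane', 'install the harness' — 2 of them.
With 2 mandatory predecessors, the earliest 'calibrate the core' can sit is position 2+1 = 3, and placing just those 2 first achieves it.

3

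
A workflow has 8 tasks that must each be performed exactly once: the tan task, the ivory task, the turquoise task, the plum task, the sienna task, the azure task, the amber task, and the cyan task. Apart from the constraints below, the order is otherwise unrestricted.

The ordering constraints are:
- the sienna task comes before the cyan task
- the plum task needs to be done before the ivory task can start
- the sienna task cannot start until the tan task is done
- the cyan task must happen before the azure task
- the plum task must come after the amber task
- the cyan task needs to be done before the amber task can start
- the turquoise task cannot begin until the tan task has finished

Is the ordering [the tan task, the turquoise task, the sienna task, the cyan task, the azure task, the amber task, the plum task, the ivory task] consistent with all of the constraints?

Checking each listed constraint against this order: for instance, the cyan task is in position 4 and the amber task in position 6, so that constraint holds — and the remaining constraints check out the same way.

Yes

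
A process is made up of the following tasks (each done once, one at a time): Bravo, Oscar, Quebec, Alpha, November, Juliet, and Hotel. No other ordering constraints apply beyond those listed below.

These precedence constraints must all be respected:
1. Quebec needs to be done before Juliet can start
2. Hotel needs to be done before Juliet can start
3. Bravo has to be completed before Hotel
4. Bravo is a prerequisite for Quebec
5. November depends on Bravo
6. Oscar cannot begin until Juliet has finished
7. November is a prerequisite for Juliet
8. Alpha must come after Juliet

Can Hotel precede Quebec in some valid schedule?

No chain of constraints runs from Quebec to Hotel, so Quebec is not required to come first.
So a valid ordering placing Hotel earlier than Quebec exists.

Yes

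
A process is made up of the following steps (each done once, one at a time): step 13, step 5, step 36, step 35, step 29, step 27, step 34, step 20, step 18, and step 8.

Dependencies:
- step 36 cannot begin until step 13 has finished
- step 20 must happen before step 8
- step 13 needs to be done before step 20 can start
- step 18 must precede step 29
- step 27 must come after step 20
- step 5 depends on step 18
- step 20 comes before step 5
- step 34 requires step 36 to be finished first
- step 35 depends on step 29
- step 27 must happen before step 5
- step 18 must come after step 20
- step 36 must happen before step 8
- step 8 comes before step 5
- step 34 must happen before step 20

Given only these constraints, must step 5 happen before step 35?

Step 5 and step 35 are not related by any chain of constraints.
A valid ordering placing step 35 before step 5 exists, so the answer is no.

No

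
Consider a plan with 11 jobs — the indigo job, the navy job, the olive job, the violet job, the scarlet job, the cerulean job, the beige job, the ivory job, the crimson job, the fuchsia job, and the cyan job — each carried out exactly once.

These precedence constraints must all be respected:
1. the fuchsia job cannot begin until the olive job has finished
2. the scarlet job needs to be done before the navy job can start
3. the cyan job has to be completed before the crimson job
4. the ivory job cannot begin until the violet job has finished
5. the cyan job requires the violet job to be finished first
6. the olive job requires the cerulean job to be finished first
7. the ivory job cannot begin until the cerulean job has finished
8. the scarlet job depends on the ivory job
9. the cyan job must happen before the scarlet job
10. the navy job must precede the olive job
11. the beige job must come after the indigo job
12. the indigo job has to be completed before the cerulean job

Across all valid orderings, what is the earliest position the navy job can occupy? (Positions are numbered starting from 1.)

Every job that must precede the navy job has to come before it. Tracing all chains that end at the navy job, those jobs are: the indigo job, the violet job, the scarlet job, the cerulean job, the ivory job, the cyan job — 6 in total.
So at minimum 6 jobs come before the navy job, putting the navy job no earlier than position 7. That position is achievable by scheduling exactly those predecessors first.

7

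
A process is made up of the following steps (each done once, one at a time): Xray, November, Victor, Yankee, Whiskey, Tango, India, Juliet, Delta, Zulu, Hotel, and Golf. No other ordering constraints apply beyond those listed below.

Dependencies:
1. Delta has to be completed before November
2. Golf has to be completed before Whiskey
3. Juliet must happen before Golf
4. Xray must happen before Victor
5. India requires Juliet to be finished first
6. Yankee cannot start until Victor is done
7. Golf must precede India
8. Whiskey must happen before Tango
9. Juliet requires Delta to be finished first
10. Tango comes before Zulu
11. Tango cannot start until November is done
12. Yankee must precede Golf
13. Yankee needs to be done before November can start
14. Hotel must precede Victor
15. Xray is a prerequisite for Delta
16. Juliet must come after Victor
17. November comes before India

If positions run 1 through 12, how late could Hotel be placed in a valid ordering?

3

Following every chain forward from Hotel, the steps that must come later are November, Victor, Yankee, Whiskey, Tango, India, Juliet, Zulu, Golf — 9 of them.
With 9 mandatory successors out of 12 steps total, the latest slot for Hotel is 12−9 = 3, and it's reachable by doing all non-successors before Hotel.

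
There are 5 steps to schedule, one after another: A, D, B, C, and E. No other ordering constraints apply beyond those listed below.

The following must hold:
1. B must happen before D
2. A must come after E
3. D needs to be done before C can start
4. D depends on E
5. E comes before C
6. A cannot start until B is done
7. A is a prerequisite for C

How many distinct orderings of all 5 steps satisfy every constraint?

4

2 steps have no prerequisites (B, E), so any of them could come first.
Counting all ways to extend the partial order to a total order gives 4.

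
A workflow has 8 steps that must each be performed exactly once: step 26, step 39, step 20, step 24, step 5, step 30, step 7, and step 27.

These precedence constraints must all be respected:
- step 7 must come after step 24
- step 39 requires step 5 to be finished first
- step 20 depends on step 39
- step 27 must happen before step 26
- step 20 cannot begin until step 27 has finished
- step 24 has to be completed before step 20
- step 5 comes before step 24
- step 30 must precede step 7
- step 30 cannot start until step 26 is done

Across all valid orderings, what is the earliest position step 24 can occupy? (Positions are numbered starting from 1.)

2

Working backwards through the constraints from step 24, its only required predecessor is step 5.
With 1 mandatory predecessor, the earliest step 24 can sit is position 1+1 = 2, and placing just that one first achieves it.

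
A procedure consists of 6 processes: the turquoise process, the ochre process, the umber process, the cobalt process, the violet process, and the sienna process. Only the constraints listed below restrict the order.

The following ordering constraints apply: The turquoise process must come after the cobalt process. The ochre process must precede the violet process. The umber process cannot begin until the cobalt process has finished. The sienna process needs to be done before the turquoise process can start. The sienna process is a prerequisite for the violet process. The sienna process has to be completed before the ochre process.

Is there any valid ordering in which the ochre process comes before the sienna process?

The constraints give a chain the sienna process → the ochre process, which forces the sienna process before the ochre process.
So no valid ordering can have the ochre process before the sienna process.

No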